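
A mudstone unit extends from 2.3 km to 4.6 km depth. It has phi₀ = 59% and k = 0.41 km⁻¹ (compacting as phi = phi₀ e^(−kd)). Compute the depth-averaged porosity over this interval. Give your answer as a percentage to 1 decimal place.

⟨phi⟩ = (1/(d₂−d₁)) ∫ phi₀ e^(−kd) dd = phi₀·(e^(−k·d₁) − e^(−k·d₂)) / (k·(d₂−d₁))
e^(−0.41×2.3) = 0.3895; e^(−0.41×4.6) = 0.1517
⟨phi⟩ = 0.59 × (0.3895 − 0.1517) / (0.41 × 2.3) = 0.59 × 0.2522 = 0.1488

14.9%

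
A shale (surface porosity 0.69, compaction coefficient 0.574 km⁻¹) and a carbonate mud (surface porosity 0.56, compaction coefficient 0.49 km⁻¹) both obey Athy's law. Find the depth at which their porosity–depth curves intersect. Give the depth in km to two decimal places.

2.49 km

Set n₀ₐ e^(−kₐZ) = n₀ᵦ e^(−kᵦZ) ⇒ ln(n₀ₐ/n₀ᵦ) = (kₐ − kᵦ)·Z
Z = ln(0.69/0.56) / (0.574 − 0.49) = 0.2088 / 0.084 = 2.485 km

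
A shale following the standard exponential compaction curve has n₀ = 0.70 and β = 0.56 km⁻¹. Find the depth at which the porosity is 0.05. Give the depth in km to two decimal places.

Invert Athy's law: Z = ln(n₀/n) / β
Z = ln(0.7/0.05) / 0.56 = ln(14) / 0.56 = 2.6391 / 0.56 = 4.713 km

4.71 km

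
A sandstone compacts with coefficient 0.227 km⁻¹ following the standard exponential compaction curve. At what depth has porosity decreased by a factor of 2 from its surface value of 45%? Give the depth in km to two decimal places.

3.05 km

n/n₀ = 1/2 ⇒ exp(−β·d) = 1/2 ⇒ d = ln(2) / β
d = 0.6931 / 0.227 = 3.054 km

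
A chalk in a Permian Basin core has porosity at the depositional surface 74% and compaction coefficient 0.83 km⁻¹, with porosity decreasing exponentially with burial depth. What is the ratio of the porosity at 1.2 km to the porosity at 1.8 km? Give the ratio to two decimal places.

1.65

phi(d₁)/phi(d₂) = e^(−k·d₁)/e^(−k·d₂) = e^{k(d₂−d₁)}
= exp(0.83 × 0.6) = exp(0.498) = 1.6454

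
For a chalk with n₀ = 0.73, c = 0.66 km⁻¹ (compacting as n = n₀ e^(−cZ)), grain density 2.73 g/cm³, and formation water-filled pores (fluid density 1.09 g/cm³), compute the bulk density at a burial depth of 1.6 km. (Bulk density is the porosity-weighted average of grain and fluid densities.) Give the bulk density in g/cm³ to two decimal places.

Porosity at depth: n = 0.73·exp(−0.66×1.6) = 0.73×0.3478 = 0.2539
Bulk density: ρ_b = (1−n)ρ_g + n·ρ_f = 0.7461×2.73 + 0.2539×1.09
       = 2.037 + 0.277 = 2.314 g/cm³

2.31 g/cm³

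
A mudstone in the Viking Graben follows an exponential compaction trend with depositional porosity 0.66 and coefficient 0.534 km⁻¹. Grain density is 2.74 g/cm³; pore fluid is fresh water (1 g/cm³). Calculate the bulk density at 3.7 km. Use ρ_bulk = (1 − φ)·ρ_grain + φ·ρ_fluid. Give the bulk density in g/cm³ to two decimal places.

2.58 g/cm³

Porosity at depth: φ = 0.66·exp(−0.534×3.7) = 0.66×0.1387 = 0.0915
Bulk density: ρ_b = (1−φ)ρ_g + φ·ρ_f = 0.9085×2.74 + 0.0915×1
       = 2.489 + 0.092 = 2.581 g/cm³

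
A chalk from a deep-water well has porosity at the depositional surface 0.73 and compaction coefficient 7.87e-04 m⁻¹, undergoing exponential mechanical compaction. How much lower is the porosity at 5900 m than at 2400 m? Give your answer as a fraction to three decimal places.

Working in km (1 km = 1000 m; c in km⁻¹ = c in m⁻¹ × 1000):
phi(2.4) = 0.73·e^(−0.787×2.4) = 0.1104
phi(5.9) = 0.73·e^(−0.787×5.9) = 0.0070
Δphi = 0.1104 − 0.0070 = 0.1034

0.103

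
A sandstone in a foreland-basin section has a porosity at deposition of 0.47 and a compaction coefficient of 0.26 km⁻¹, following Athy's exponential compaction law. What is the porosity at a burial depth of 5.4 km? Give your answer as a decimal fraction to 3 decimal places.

0.115

phi = phi₀·exp(−β·z) = 0.47 × exp(−0.26 × 5.4) = 0.47 × exp(−1.404)
  = 0.47 × 0.2456 = 0.1154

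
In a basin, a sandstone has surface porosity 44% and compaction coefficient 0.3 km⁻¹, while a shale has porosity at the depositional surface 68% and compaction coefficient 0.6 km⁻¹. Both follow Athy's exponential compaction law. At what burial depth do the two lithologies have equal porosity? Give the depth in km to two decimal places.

1.45 km

Set n₀ₐ e^(−cₐz) = n₀ᵦ e^(−cᵦz) ⇒ ln(n₀ₐ/n₀ᵦ) = (cₐ − cᵦ)·z
z = ln(0.44/0.68) / (0.3 − 0.6) = -0.4353 / -0.3 = 1.451 km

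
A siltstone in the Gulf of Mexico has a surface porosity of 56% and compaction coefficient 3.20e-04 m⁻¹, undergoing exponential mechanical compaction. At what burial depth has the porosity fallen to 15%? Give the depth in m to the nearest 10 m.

4120 m

Working in km (1 km = 1000 m; c in km⁻¹ = c in m⁻¹ × 1000):
Invert Athy's law: Z = ln(φ₀/φ) / c
Z = ln(0.56/0.15) / 0.32 = ln(3.733) / 0.32 = 1.3173 / 0.32 = 4.117 km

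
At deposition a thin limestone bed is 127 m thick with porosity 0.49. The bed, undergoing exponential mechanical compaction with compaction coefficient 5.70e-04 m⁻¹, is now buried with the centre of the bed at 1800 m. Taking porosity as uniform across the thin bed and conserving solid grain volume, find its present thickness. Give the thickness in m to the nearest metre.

79 m

Working in km (1 km = 1000 m; β in km⁻¹ = β in m⁻¹ × 1000):
Porosity at 1.8 km: phi = 0.49·exp(−0.57×1.8) = 0.1756
Solid-volume conservation: h(1−phi) = h₀(1−phi₀) ⇒ h = h₀·(1−phi₀)/(1−phi)
h = 0.127 × (1 − 0.49)/(1 − 0.1756) = 0.127 × 0.6187 = 0.0786 km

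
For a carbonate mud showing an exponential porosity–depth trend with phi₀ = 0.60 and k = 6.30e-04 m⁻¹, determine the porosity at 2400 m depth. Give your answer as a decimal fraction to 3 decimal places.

0.132

Working in km (1 km = 1000 m; k in km⁻¹ = k in m⁻¹ × 1000):
phi = phi₀·exp(−k·z) = 0.6 × exp(−0.63 × 2.4) = 0.6 × exp(−1.512)
  = 0.6 × 0.2205 = 0.1323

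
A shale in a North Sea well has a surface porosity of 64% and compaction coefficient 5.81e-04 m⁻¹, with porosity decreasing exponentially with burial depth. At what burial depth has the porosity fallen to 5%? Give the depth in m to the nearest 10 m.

4390 m

Working in km (1 km = 1000 m; k in km⁻¹ = k in m⁻¹ × 1000):
Invert Athy's law: z = ln(phi₀/phi) / k
z = ln(0.64/0.05) / 0.581 = ln(12.8) / 0.581 = 2.5494 / 0.581 = 4.388 km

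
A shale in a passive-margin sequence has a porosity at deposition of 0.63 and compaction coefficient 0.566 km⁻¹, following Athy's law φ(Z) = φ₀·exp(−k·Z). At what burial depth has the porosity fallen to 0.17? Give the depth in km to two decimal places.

Invert Athy's law: Z = ln(φ₀/φ) / k
Z = ln(0.63/0.17) / 0.566 = ln(3.706) / 0.566 = 1.3099 / 0.566 = 2.314 km

2.31 km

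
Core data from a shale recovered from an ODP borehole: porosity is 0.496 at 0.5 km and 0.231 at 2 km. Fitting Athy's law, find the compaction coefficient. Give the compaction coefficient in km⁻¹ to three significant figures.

0.509 km⁻¹

Athy: φ(z) = φ₀ e^(−cz) ⇒ φ₁/φ₂ = e^{c(z₂−z₁)} ⇒ c = ln(φ₁/φ₂)/(z₂−z₁)
c = ln(0.496/0.231) / (2 − 0.5) = ln(2.147) / 1.5 = 0.7642 / 1.5 = 0.5094 km⁻¹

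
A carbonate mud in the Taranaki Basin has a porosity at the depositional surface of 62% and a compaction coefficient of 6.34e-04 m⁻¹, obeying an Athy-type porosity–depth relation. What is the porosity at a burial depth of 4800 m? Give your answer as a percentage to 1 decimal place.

Working in km (1 km = 1000 m; c in km⁻¹ = c in m⁻¹ × 1000):
n = n₀·exp(−c·d) = 0.62 × exp(−0.634 × 4.8) = 0.62 × exp(−3.043)
  = 0.62 × 0.0477 = 0.0296

3.0%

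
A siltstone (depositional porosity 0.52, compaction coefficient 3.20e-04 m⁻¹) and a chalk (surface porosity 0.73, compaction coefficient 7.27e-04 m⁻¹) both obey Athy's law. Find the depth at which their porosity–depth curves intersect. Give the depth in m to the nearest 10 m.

830 m

Working in km (1 km = 1000 m; β in km⁻¹ = β in m⁻¹ × 1000):
Set n₀ₐ e^(−βₐd) = n₀ᵦ e^(−βᵦd) ⇒ ln(n₀ₐ/n₀ᵦ) = (βₐ − βᵦ)·d
d = ln(0.52/0.73) / (0.32 − 0.727) = -0.3392 / -0.407 = 0.833 km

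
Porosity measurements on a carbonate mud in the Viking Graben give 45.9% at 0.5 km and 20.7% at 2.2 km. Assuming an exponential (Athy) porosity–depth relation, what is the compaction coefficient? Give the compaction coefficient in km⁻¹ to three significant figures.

Athy: phi(z) = phi₀ e^(−cz) ⇒ phi₁/phi₂ = e^{c(z₂−z₁)} ⇒ c = ln(phi₁/phi₂)/(z₂−z₁)
c = ln(0.459/0.207) / (2.2 − 0.5) = ln(2.217) / 1.7 = 0.7963 / 1.7 = 0.4684 km⁻¹

0.468 km⁻¹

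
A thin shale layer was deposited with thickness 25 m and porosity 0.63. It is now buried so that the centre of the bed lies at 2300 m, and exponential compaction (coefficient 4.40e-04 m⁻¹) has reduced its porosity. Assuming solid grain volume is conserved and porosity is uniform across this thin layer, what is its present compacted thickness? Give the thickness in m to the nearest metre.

Working in km (1 km = 1000 m; k in km⁻¹ = k in m⁻¹ × 1000):
Porosity at 2.3 km: φ = 0.63·exp(−0.44×2.3) = 0.2290
Solid-volume conservation: h(1−φ) = h₀(1−φ₀) ⇒ h = h₀·(1−φ₀)/(1−φ)
h = 0.025 × (1 − 0.63)/(1 − 0.2290) = 0.025 × 0.4799 = 0.0120 km

12 m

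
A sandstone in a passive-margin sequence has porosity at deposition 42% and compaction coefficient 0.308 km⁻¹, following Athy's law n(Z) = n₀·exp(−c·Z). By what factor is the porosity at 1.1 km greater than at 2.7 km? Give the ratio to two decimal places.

n(Z₁)/n(Z₂) = e^(−c·Z₁)/e^(−c·Z₂) = e^{c(Z₂−Z₁)}
= exp(0.308 × 1.6) = exp(0.4928) = 1.6369

1.64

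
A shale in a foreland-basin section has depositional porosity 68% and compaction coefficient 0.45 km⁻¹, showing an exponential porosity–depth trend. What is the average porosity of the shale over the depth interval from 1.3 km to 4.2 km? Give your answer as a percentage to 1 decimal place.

21.2%

⟨n⟩ = (1/(d₂−d₁)) ∫ n₀ e^(−cd) dd = n₀·(e^(−c·d₁) − e^(−c·d₂)) / (c·(d₂−d₁))
e^(−0.45×1.3) = 0.5571; e^(−0.45×4.2) = 0.1511
⟨n⟩ = 0.68 × (0.5571 − 0.1511) / (0.45 × 2.9) = 0.68 × 0.3111 = 0.2116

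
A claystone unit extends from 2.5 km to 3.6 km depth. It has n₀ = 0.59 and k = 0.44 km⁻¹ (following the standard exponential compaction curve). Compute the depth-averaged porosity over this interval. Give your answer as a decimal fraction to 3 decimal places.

⟨n⟩ = (1/(Z₂−Z₁)) ∫ n₀ e^(−kZ) dZ = n₀·(e^(−k·Z₁) − e^(−k·Z₂)) / (k·(Z₂−Z₁))
e^(−0.44×2.5) = 0.3329; e^(−0.44×3.6) = 0.2052
⟨n⟩ = 0.59 × (0.3329 − 0.2052) / (0.44 × 1.1) = 0.59 × 0.2639 = 0.1557

0.156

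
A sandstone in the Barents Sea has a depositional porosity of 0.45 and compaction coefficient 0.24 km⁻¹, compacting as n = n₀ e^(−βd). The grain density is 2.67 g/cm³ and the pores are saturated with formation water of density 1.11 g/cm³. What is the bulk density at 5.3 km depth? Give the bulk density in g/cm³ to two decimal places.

2.47 g/cm³

Porosity at depth: n = 0.45·exp(−0.24×5.3) = 0.45×0.2803 = 0.1261
Bulk density: ρ_b = (1−n)ρ_g + n·ρ_f = 0.8739×2.67 + 0.1261×1.11
       = 2.333 + 0.140 = 2.473 g/cm³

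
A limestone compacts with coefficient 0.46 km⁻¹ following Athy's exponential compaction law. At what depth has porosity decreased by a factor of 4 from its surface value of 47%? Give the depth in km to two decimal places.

phi/phi₀ = 1/4 ⇒ exp(−c·d) = 1/4 ⇒ d = ln(4) / c
d = 1.3863 / 0.46 = 3.014 km

3.01 km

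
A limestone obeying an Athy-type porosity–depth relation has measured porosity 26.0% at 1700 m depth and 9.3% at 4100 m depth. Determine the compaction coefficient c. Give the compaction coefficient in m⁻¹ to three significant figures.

0.000428 m⁻¹

Working in km (1 km = 1000 m; c in km⁻¹ = c in m⁻¹ × 1000):
Athy: n(Z) = n₀ e^(−cZ) ⇒ n₁/n₂ = e^{c(Z₂−Z₁)} ⇒ c = ln(n₁/n₂)/(Z₂−Z₁)
c = ln(0.26/0.093) / (4.1 − 1.7) = ln(2.796) / 2.4 = 1.0281 / 2.4 = 0.4284 km⁻¹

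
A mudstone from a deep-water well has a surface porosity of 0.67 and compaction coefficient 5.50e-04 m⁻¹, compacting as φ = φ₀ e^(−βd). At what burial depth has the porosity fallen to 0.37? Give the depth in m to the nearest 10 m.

Working in km (1 km = 1000 m; β in km⁻¹ = β in m⁻¹ × 1000):
Invert Athy's law: d = ln(φ₀/φ) / β
d = ln(0.67/0.37) / 0.55 = ln(1.811) / 0.55 = 0.5938 / 0.55 = 1.080 km

1080 m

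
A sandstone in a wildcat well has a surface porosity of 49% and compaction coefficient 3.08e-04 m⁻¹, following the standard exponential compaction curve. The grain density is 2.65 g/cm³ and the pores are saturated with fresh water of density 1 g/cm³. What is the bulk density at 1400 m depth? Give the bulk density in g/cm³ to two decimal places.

Working in km (1 km = 1000 m; c in km⁻¹ = c in m⁻¹ × 1000):
Porosity at depth: φ = 0.49·exp(−0.308×1.4) = 0.49×0.6497 = 0.3184
Bulk density: ρ_b = (1−φ)ρ_g + φ·ρ_f = 0.6816×2.65 + 0.3184×1
       = 1.806 + 0.318 = 2.125 g/cm³

2.12 g/cm³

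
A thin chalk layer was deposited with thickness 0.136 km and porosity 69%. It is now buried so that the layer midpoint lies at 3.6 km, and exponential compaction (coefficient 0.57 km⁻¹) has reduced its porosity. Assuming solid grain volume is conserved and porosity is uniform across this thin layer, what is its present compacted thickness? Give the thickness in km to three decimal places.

0.046 km

Porosity at 3.6 km: φ = 0.69·exp(−0.57×3.6) = 0.0886
Solid-volume conservation: h(1−φ) = h₀(1−φ₀) ⇒ h = h₀·(1−φ₀)/(1−φ)
h = 0.136 × (1 − 0.69)/(1 − 0.0886) = 0.136 × 0.3402 = 0.0463 km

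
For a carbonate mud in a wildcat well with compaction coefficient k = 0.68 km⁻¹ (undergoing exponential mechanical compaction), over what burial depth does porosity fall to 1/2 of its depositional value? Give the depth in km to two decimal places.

n/n₀ = 1/2 ⇒ exp(−k·Z) = 1/2 ⇒ Z = ln(2) / k
Z = 0.6931 / 0.68 = 1.019 km

1.02 km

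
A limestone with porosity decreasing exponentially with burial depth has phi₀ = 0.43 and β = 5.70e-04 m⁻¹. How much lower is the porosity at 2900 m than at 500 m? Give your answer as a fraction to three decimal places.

Working in km (1 km = 1000 m; β in km⁻¹ = β in m⁻¹ × 1000):
phi(0.5) = 0.43·e^(−0.57×0.5) = 0.3234
phi(2.9) = 0.43·e^(−0.57×2.9) = 0.0823
Δphi = 0.3234 − 0.0823 = 0.2410

0.241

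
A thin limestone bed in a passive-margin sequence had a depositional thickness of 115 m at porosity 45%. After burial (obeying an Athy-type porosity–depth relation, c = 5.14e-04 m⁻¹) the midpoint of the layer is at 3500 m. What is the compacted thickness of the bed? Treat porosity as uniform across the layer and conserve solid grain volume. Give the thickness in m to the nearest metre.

68 m

Working in km (1 km = 1000 m; c in km⁻¹ = c in m⁻¹ × 1000):
Porosity at 3.5 km: n = 0.45·exp(−0.514×3.5) = 0.0745
Solid-volume conservation: h(1−n) = h₀(1−n₀) ⇒ h = h₀·(1−n₀)/(1−n)
h = 0.115 × (1 − 0.45)/(1 − 0.0745) = 0.115 × 0.5942 = 0.0683 km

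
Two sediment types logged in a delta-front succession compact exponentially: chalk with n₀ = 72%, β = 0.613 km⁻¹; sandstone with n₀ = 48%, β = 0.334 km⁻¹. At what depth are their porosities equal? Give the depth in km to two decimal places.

Set n₀ₐ e^(−βₐz) = n₀ᵦ e^(−βᵦz) ⇒ ln(n₀ₐ/n₀ᵦ) = (βₐ − βᵦ)·z
z = ln(0.72/0.48) / (0.613 − 0.334) = 0.4055 / 0.279 = 1.453 km

1.45 km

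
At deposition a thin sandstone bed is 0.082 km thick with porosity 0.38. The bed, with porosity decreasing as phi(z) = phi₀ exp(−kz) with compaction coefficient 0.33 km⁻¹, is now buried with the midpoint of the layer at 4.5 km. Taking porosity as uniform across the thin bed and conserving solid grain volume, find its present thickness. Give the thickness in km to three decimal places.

0.056 km

Porosity at 4.5 km: phi = 0.38·exp(−0.33×4.5) = 0.0861
Solid-volume conservation: h(1−phi) = h₀(1−phi₀) ⇒ h = h₀·(1−phi₀)/(1−phi)
h = 0.082 × (1 − 0.38)/(1 − 0.0861) = 0.082 × 0.6784 = 0.0556 km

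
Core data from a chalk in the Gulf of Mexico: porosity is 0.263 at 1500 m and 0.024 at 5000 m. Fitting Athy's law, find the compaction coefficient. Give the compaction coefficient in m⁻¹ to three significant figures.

0.000684 m⁻¹

Working in km (1 km = 1000 m; c in km⁻¹ = c in m⁻¹ × 1000):
Athy: phi(Z) = phi₀ e^(−cZ) ⇒ phi₁/phi₂ = e^{c(Z₂−Z₁)} ⇒ c = ln(phi₁/phi₂)/(Z₂−Z₁)
c = ln(0.263/0.024) / (5 − 1.5) = ln(10.96) / 3.5 = 2.3941 / 3.5 = 0.684 km⁻¹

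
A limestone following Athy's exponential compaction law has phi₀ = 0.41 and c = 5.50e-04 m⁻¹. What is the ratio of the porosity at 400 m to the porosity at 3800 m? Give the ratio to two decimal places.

6.49

Working in km (1 km = 1000 m; c in km⁻¹ = c in m⁻¹ × 1000):
phi(Z₁)/phi(Z₂) = e^(−c·Z₁)/e^(−c·Z₂) = e^{c(Z₂−Z₁)}
= exp(0.55 × 3.4) = exp(1.87) = 6.4883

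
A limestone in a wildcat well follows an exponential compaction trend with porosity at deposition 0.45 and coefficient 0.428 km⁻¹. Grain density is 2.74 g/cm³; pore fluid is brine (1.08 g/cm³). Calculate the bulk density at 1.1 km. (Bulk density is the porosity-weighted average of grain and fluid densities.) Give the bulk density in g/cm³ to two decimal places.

Porosity at depth: phi = 0.45·exp(−0.428×1.1) = 0.45×0.6245 = 0.2810
Bulk density: ρ_b = (1−phi)ρ_g + phi·ρ_f = 0.7190×2.74 + 0.2810×1.08
       = 1.970 + 0.304 = 2.273 g/cm³

2.27 g/cm³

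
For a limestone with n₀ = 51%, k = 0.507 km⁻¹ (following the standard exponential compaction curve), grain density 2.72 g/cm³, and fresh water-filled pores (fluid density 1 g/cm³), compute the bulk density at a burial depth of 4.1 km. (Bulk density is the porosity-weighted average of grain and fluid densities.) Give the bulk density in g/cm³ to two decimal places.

Porosity at depth: n = 0.51·exp(−0.507×4.1) = 0.51×0.1251 = 0.0638
Bulk density: ρ_b = (1−n)ρ_g + n·ρ_f = 0.9362×2.72 + 0.0638×1
       = 2.546 + 0.064 = 2.610 g/cm³

2.61 g/cm³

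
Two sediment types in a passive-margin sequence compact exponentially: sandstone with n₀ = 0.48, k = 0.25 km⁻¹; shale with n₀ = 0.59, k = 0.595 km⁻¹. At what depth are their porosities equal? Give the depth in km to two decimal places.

0.60 km

Set n₀ₐ e^(−kₐd) = n₀ᵦ e^(−kᵦd) ⇒ ln(n₀ₐ/n₀ᵦ) = (kₐ − kᵦ)·d
d = ln(0.48/0.59) / (0.25 − 0.595) = -0.2063 / -0.345 = 0.598 km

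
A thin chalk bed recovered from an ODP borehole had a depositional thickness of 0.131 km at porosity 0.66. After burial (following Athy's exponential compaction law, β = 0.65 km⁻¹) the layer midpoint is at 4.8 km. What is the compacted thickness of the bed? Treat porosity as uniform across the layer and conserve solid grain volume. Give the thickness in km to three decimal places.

0.046 km

Porosity at 4.8 km: n = 0.66·exp(−0.65×4.8) = 0.0291
Solid-volume conservation: h(1−n) = h₀(1−n₀) ⇒ h = h₀·(1−n₀)/(1−n)
h = 0.131 × (1 − 0.66)/(1 − 0.0291) = 0.131 × 0.3502 = 0.0459 km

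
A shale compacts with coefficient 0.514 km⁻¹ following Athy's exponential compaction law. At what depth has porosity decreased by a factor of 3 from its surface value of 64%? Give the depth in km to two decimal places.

n/n₀ = 1/3 ⇒ exp(−β·d) = 1/3 ⇒ d = ln(3) / β
d = 1.0986 / 0.514 = 2.137 km

2.14 km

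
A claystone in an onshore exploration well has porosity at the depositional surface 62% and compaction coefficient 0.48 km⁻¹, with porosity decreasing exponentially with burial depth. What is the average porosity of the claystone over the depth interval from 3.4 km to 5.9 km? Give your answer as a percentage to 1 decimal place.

⟨n⟩ = (1/(Z₂−Z₁)) ∫ n₀ e^(−kZ) dZ = n₀·(e^(−k·Z₁) − e^(−k·Z₂)) / (k·(Z₂−Z₁))
e^(−0.48×3.4) = 0.1955; e^(−0.48×5.9) = 0.0589
⟨n⟩ = 0.62 × (0.1955 − 0.0589) / (0.48 × 2.5) = 0.62 × 0.1139 = 0.0706

7.1%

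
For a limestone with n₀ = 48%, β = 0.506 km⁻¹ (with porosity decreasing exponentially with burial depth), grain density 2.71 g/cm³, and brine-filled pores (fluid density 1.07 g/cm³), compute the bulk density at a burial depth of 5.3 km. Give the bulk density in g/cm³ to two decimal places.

Porosity at depth: n = 0.48·exp(−0.506×5.3) = 0.48×0.0684 = 0.0329
Bulk density: ρ_b = (1−n)ρ_g + n·ρ_f = 0.9671×2.71 + 0.0329×1.07
       = 2.621 + 0.035 = 2.656 g/cm³

2.66 g/cm³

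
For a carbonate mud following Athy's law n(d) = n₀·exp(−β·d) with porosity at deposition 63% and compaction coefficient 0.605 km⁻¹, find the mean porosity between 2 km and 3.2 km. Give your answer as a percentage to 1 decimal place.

13.4%

⟨n⟩ = (1/(d₂−d₁)) ∫ n₀ e^(−βd) dd = n₀·(e^(−β·d₁) − e^(−β·d₂)) / (β·(d₂−d₁))
e^(−0.605×2) = 0.2982; e^(−0.605×3.2) = 0.1443
⟨n⟩ = 0.63 × (0.2982 − 0.1443) / (0.605 × 1.2) = 0.63 × 0.2120 = 0.1336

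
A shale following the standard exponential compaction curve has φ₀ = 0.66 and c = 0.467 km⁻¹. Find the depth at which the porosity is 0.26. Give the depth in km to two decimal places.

1.99 km

Invert Athy's law: d = ln(φ₀/φ) / c
d = ln(0.66/0.26) / 0.467 = ln(2.538) / 0.467 = 0.9316 / 0.467 = 1.995 km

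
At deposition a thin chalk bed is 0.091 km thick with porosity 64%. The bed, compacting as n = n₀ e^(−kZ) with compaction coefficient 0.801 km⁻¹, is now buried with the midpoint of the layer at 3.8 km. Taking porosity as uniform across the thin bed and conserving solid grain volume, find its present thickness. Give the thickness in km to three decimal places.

0.034 km

Porosity at 3.8 km: n = 0.64·exp(−0.801×3.8) = 0.0305
Solid-volume conservation: h(1−n) = h₀(1−n₀) ⇒ h = h₀·(1−n₀)/(1−n)
h = 0.091 × (1 − 0.64)/(1 − 0.0305) = 0.091 × 0.3713 = 0.0338 km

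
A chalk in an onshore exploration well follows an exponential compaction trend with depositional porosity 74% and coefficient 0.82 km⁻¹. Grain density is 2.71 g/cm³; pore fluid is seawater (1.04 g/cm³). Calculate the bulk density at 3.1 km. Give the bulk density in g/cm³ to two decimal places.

Porosity at depth: n = 0.74·exp(−0.82×3.1) = 0.74×0.0787 = 0.0582
Bulk density: ρ_b = (1−n)ρ_g + n·ρ_f = 0.9418×2.71 + 0.0582×1.04
       = 2.552 + 0.061 = 2.613 g/cm³

2.61 g/cm³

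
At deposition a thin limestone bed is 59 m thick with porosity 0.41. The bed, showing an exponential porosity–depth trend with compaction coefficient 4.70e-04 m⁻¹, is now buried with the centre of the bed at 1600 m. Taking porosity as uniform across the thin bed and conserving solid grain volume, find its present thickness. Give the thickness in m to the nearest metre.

43 m

Working in km (1 km = 1000 m; c in km⁻¹ = c in m⁻¹ × 1000):
Porosity at 1.6 km: φ = 0.41·exp(−0.47×1.6) = 0.1933
Solid-volume conservation: h(1−φ) = h₀(1−φ₀) ⇒ h = h₀·(1−φ₀)/(1−φ)
h = 0.059 × (1 − 0.41)/(1 − 0.1933) = 0.059 × 0.7314 = 0.0432 km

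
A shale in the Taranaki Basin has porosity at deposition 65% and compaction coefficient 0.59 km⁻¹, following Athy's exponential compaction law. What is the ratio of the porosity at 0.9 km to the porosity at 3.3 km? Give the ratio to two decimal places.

4.12

phi(d₁)/phi(d₂) = e^(−k·d₁)/e^(−k·d₂) = e^{k(d₂−d₁)}
= exp(0.59 × 2.4) = exp(1.416) = 4.1206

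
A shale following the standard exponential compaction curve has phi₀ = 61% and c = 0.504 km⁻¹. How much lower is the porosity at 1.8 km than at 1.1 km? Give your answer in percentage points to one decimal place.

10.4 percentage points

phi(1.1) = 0.61·e^(−0.504×1.1) = 0.3504
phi(1.8) = 0.61·e^(−0.504×1.8) = 0.2462
Δphi = 0.3504 − 0.2462 = 0.1042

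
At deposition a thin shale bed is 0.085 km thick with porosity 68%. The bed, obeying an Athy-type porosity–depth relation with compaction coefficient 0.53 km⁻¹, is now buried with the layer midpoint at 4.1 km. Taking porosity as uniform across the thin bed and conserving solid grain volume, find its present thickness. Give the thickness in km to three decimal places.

Porosity at 4.1 km: phi = 0.68·exp(−0.53×4.1) = 0.0774
Solid-volume conservation: h(1−phi) = h₀(1−phi₀) ⇒ h = h₀·(1−phi₀)/(1−phi)
h = 0.085 × (1 − 0.68)/(1 − 0.0774) = 0.085 × 0.3468 = 0.0295 km

0.029 km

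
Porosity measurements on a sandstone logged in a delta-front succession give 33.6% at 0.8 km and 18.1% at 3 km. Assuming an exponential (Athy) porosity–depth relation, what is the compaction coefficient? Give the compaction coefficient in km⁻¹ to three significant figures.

0.281 km⁻¹

Athy: n(Z) = n₀ e^(−kZ) ⇒ n₁/n₂ = e^{k(Z₂−Z₁)} ⇒ k = ln(n₁/n₂)/(Z₂−Z₁)
k = ln(0.336/0.181) / (3 − 0.8) = ln(1.856) / 2.2 = 0.6186 / 2.2 = 0.2812 km⁻¹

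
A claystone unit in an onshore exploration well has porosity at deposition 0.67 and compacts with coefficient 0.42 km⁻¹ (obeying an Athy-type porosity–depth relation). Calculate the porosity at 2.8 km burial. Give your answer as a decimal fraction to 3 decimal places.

0.207

phi = phi₀·exp(−c·Z) = 0.67 × exp(−0.42 × 2.8) = 0.67 × exp(−1.176)
  = 0.67 × 0.3085 = 0.2067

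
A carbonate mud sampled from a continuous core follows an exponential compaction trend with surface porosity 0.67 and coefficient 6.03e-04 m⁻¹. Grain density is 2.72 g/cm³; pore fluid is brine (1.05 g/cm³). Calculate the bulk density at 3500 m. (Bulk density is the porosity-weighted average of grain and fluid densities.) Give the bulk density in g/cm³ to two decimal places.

2.58 g/cm³

Working in km (1 km = 1000 m; β in km⁻¹ = β in m⁻¹ × 1000):
Porosity at depth: phi = 0.67·exp(−0.603×3.5) = 0.67×0.1212 = 0.0812
Bulk density: ρ_b = (1−phi)ρ_g + phi·ρ_f = 0.9188×2.72 + 0.0812×1.05
       = 2.499 + 0.085 = 2.584 g/cm³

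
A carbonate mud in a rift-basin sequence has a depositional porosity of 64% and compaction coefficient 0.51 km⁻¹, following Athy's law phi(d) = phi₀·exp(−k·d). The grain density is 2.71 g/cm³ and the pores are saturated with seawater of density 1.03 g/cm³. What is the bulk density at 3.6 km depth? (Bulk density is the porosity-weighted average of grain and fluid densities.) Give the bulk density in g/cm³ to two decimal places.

2.54 g/cm³

Porosity at depth: phi = 0.64·exp(−0.51×3.6) = 0.64×0.1595 = 0.1021
Bulk density: ρ_b = (1−phi)ρ_g + phi·ρ_f = 0.8979×2.71 + 0.1021×1.03
       = 2.433 + 0.105 = 2.539 g/cm³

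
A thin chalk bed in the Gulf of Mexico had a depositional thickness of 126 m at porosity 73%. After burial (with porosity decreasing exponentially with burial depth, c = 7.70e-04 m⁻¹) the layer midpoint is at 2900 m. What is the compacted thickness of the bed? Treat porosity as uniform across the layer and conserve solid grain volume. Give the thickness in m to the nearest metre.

37 m

Working in km (1 km = 1000 m; c in km⁻¹ = c in m⁻¹ × 1000):
Porosity at 2.9 km: φ = 0.73·exp(−0.77×2.9) = 0.0783
Solid-volume conservation: h(1−φ) = h₀(1−φ₀) ⇒ h = h₀·(1−φ₀)/(1−φ)
h = 0.126 × (1 − 0.73)/(1 − 0.0783) = 0.126 × 0.2929 = 0.0369 km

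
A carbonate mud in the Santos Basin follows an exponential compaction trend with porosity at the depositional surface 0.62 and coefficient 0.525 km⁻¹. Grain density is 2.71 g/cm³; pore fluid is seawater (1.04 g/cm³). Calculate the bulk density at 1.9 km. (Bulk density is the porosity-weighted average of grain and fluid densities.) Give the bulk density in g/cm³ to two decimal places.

Porosity at depth: n = 0.62·exp(−0.525×1.9) = 0.62×0.3688 = 0.2287
Bulk density: ρ_b = (1−n)ρ_g + n·ρ_f = 0.7713×2.71 + 0.2287×1.04
       = 2.090 + 0.238 = 2.328 g/cm³

2.33 g/cm³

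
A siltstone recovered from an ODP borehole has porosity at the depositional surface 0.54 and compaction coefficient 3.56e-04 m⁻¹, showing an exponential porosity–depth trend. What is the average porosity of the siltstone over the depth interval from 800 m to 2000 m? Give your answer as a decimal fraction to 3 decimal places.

Working in km (1 km = 1000 m; k in km⁻¹ = k in m⁻¹ × 1000):
⟨φ⟩ = (1/(d₂−d₁)) ∫ φ₀ e^(−kd) dd = φ₀·(e^(−k·d₁) − e^(−k·d₂)) / (k·(d₂−d₁))
e^(−0.356×0.8) = 0.7522; e^(−0.356×2) = 0.4907
⟨φ⟩ = 0.54 × (0.7522 − 0.4907) / (0.356 × 1.2) = 0.54 × 0.6121 = 0.3306

0.331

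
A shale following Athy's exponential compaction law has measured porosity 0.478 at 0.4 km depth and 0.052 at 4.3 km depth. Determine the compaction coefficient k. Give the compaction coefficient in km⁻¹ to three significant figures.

Athy: n(Z) = n₀ e^(−kZ) ⇒ n₁/n₂ = e^{k(Z₂−Z₁)} ⇒ k = ln(n₁/n₂)/(Z₂−Z₁)
k = ln(0.478/0.052) / (4.3 − 0.4) = ln(9.192) / 3.9 = 2.2184 / 3.9 = 0.5688 km⁻¹

0.569 km⁻¹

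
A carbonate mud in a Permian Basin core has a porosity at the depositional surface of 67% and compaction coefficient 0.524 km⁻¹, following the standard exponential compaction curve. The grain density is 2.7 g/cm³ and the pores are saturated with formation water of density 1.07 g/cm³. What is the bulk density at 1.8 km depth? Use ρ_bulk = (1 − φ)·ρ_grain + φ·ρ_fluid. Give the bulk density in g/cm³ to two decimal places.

2.27 g/cm³

Porosity at depth: phi = 0.67·exp(−0.524×1.8) = 0.67×0.3894 = 0.2609
Bulk density: ρ_b = (1−phi)ρ_g + phi·ρ_f = 0.7391×2.7 + 0.2609×1.07
       = 1.996 + 0.279 = 2.275 g/cm³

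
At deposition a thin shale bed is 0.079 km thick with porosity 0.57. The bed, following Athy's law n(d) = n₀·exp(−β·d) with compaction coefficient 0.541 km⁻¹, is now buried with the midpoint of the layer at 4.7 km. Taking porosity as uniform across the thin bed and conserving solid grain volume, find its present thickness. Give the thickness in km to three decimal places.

Porosity at 4.7 km: n = 0.57·exp(−0.541×4.7) = 0.0448
Solid-volume conservation: h(1−n) = h₀(1−n₀) ⇒ h = h₀·(1−n₀)/(1−n)
h = 0.079 × (1 − 0.57)/(1 − 0.0448) = 0.079 × 0.4502 = 0.0356 km

0.036 km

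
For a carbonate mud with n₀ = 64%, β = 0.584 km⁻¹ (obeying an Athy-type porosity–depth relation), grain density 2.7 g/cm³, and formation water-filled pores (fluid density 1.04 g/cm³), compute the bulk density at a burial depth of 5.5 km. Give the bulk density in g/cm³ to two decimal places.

Porosity at depth: n = 0.64·exp(−0.584×5.5) = 0.64×0.0403 = 0.0258
Bulk density: ρ_b = (1−n)ρ_g + n·ρ_f = 0.9742×2.7 + 0.0258×1.04
       = 2.630 + 0.027 = 2.657 g/cm³

2.66 g/cm³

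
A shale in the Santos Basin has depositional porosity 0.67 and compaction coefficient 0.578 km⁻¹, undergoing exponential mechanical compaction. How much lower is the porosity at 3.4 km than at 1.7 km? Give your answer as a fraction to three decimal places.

0.157

φ(1.7) = 0.67·e^(−0.578×1.7) = 0.2508
φ(3.4) = 0.67·e^(−0.578×3.4) = 0.0939
Δφ = 0.2508 − 0.0939 = 0.1569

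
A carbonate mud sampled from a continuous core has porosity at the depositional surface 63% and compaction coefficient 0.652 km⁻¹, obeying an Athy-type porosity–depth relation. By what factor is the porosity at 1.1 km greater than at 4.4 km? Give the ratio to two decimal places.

8.60

φ(z₁)/φ(z₂) = e^(−β·z₁)/e^(−β·z₂) = e^{β(z₂−z₁)}
= exp(0.652 × 3.3) = exp(2.152) = 8.5986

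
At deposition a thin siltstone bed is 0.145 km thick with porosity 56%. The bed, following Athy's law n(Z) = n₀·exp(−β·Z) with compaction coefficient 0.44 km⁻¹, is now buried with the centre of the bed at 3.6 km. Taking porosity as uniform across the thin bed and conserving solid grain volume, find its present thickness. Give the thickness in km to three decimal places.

0.072 km

Porosity at 3.6 km: n = 0.56·exp(−0.44×3.6) = 0.1149
Solid-volume conservation: h(1−n) = h₀(1−n₀) ⇒ h = h₀·(1−n₀)/(1−n)
h = 0.145 × (1 − 0.56)/(1 − 0.1149) = 0.145 × 0.4971 = 0.0721 km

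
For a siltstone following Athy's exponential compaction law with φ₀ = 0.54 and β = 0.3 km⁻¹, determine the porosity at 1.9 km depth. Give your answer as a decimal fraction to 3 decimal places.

0.305

φ = φ₀·exp(−β·z) = 0.54 × exp(−0.3 × 1.9) = 0.54 × exp(−0.57)
  = 0.54 × 0.5655 = 0.3054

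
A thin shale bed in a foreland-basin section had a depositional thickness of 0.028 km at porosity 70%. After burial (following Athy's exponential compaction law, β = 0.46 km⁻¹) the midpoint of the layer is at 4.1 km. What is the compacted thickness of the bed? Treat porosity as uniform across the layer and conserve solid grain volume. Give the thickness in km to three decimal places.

0.009 km

Porosity at 4.1 km: φ = 0.7·exp(−0.46×4.1) = 0.1062
Solid-volume conservation: h(1−φ) = h₀(1−φ₀) ⇒ h = h₀·(1−φ₀)/(1−φ)
h = 0.028 × (1 − 0.7)/(1 − 0.1062) = 0.028 × 0.3356 = 0.0094 km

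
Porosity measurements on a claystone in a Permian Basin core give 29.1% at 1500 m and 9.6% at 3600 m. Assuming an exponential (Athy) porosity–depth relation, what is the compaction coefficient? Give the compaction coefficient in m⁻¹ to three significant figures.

0.000528 m⁻¹

Working in km (1 km = 1000 m; β in km⁻¹ = β in m⁻¹ × 1000):
Athy: phi(Z) = phi₀ e^(−βZ) ⇒ phi₁/phi₂ = e^{β(Z₂−Z₁)} ⇒ β = ln(phi₁/phi₂)/(Z₂−Z₁)
β = ln(0.291/0.096) / (3.6 − 1.5) = ln(3.031) / 2.1 = 1.1090 / 2.1 = 0.5281 km⁻¹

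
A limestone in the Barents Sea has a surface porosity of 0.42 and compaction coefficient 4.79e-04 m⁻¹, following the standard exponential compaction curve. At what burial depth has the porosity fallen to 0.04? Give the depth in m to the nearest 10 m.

Working in km (1 km = 1000 m; c in km⁻¹ = c in m⁻¹ × 1000):
Invert Athy's law: z = ln(φ₀/φ) / c
z = ln(0.42/0.04) / 0.479 = ln(10.5) / 0.479 = 2.3514 / 0.479 = 4.909 km

4910 m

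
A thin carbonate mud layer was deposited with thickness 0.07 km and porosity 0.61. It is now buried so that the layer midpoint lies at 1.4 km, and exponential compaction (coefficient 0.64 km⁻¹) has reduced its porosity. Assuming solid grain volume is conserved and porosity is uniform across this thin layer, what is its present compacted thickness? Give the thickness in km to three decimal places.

0.036 km

Porosity at 1.4 km: n = 0.61·exp(−0.64×1.4) = 0.2490
Solid-volume conservation: h(1−n) = h₀(1−n₀) ⇒ h = h₀·(1−n₀)/(1−n)
h = 0.07 × (1 − 0.61)/(1 − 0.2490) = 0.07 × 0.5193 = 0.0364 km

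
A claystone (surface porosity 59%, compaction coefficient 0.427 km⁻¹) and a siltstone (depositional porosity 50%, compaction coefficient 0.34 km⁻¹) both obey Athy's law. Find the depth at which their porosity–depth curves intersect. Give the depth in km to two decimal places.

Set n₀ₐ e^(−cₐd) = n₀ᵦ e^(−cᵦd) ⇒ ln(n₀ₐ/n₀ᵦ) = (cₐ − cᵦ)·d
d = ln(0.59/0.5) / (0.427 − 0.34) = 0.1655 / 0.087 = 1.902 km

1.90 km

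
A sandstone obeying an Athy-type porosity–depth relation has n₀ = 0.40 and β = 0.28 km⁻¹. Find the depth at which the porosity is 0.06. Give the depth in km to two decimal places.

6.78 km

Invert Athy's law: Z = ln(n₀/n) / β
Z = ln(0.4/0.06) / 0.28 = ln(6.667) / 0.28 = 1.8971 / 0.28 = 6.775 km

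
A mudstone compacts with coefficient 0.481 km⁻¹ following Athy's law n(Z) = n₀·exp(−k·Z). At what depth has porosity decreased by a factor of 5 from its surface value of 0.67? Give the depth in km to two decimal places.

n/n₀ = 1/5 ⇒ exp(−k·Z) = 1/5 ⇒ Z = ln(5) / k
Z = 1.6094 / 0.481 = 3.346 km

3.35 km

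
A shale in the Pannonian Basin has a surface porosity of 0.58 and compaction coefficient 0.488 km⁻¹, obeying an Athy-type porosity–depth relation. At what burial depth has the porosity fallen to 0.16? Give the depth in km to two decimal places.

Invert Athy's law: d = ln(phi₀/phi) / c
d = ln(0.58/0.16) / 0.488 = ln(3.625) / 0.488 = 1.2879 / 0.488 = 2.639 km

2.64 km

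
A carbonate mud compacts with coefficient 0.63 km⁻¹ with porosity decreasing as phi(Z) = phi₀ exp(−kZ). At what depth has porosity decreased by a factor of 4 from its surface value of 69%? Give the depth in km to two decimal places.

phi/phi₀ = 1/4 ⇒ exp(−k·Z) = 1/4 ⇒ Z = ln(4) / k
Z = 1.3863 / 0.63 = 2.200 km

2.20 km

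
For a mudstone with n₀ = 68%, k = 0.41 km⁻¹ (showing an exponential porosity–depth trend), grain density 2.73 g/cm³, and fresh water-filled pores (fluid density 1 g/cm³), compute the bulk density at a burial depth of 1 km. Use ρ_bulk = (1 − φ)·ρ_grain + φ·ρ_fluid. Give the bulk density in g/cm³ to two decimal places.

1.95 g/cm³

Porosity at depth: n = 0.68·exp(−0.41×1) = 0.68×0.6637 = 0.4513
Bulk density: ρ_b = (1−n)ρ_g + n·ρ_f = 0.5487×2.73 + 0.4513×1
       = 1.498 + 0.451 = 1.949 g/cm³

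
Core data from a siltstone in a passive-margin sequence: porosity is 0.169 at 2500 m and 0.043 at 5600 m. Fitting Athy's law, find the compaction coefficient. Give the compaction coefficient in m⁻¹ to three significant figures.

0.000442 m⁻¹

Working in km (1 km = 1000 m; k in km⁻¹ = k in m⁻¹ × 1000):
Athy: φ(d) = φ₀ e^(−kd) ⇒ φ₁/φ₂ = e^{k(d₂−d₁)} ⇒ k = ln(φ₁/φ₂)/(d₂−d₁)
k = ln(0.169/0.043) / (5.6 − 2.5) = ln(3.93) / 3.1 = 1.3687 / 3.1 = 0.4415 km⁻¹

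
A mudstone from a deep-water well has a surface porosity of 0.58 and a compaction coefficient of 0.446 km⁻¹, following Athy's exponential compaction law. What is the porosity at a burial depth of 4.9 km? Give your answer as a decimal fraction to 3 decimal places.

0.065

phi = phi₀·exp(−β·Z) = 0.58 × exp(−0.446 × 4.9) = 0.58 × exp(−2.185)
  = 0.58 × 0.1124 = 0.0652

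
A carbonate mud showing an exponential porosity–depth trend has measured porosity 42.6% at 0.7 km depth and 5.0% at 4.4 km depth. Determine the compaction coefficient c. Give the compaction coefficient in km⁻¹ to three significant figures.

Athy: φ(z) = φ₀ e^(−cz) ⇒ φ₁/φ₂ = e^{c(z₂−z₁)} ⇒ c = ln(φ₁/φ₂)/(z₂−z₁)
c = ln(0.426/0.05) / (4.4 − 0.7) = ln(8.52) / 3.7 = 2.1424 / 3.7 = 0.579 km⁻¹

0.579 km⁻¹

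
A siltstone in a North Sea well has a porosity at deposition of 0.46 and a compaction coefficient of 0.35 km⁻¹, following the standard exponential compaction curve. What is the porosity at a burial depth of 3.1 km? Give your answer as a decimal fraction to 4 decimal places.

φ = φ₀·exp(−c·z) = 0.46 × exp(−0.35 × 3.1) = 0.46 × exp(−1.085)
  = 0.46 × 0.3379 = 0.1554

0.1554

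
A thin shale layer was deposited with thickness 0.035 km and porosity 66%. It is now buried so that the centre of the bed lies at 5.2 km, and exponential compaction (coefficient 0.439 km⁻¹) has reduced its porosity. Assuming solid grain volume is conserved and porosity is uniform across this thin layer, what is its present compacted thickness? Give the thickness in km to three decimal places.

Porosity at 5.2 km: phi = 0.66·exp(−0.439×5.2) = 0.0673
Solid-volume conservation: h(1−phi) = h₀(1−phi₀) ⇒ h = h₀·(1−phi₀)/(1−phi)
h = 0.035 × (1 − 0.66)/(1 − 0.0673) = 0.035 × 0.3645 = 0.0128 km

0.013 km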